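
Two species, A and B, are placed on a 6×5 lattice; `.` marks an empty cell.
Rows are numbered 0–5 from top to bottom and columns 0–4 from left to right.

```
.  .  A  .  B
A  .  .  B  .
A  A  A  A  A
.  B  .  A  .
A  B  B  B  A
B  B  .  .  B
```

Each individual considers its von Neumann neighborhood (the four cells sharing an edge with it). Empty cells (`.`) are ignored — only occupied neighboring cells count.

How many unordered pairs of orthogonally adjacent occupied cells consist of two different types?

7

Scan each occupied cell's neighbors to the right and below so each pair is counted once.
Row 1: A(1,0)–A(2,0)= B(1,3)–A(2,3)≠  → 1/2 unlike.
Row 2: A(2,0)–A(2,1)= A(2,1)–A(2,2)= A(2,1)–B(3,1)≠ A(2,2)–A(2,3)= A(2,3)–A(2,4)= A(2,3)–A(3,3)=  → 1/6 unlike.
Row 3: B(3,1)–B(4,1)= A(3,3)–B(4,3)≠  → 1/2 unlike.
Row 4: A(4,0)–B(4,1)≠ A(4,0)–B(5,0)≠ B(4,1)–B(4,2)= B(4,1)–B(5,1)= B(4,2)–B(4,3)= B(4,3)–A(4,4)≠ A(4,4)–B(5,4)≠  → 4/7 unlike.
Row 5: B(5,0)–B(5,1)=  → 0/1 unlike.
Total adjacent occupied pairs: 18; unlike-type pairs: 7.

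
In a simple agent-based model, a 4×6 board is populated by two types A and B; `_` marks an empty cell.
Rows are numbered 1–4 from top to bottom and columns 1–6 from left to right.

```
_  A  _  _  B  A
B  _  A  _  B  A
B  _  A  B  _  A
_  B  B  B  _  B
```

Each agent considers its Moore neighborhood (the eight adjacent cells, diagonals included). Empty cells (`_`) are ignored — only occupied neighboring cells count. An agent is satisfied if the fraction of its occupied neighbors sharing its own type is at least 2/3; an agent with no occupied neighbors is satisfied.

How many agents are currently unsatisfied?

10

Row 1: (1,2)A 1/2 not · (1,5)B 1/3 not · (1,6)A 1/3 not
Row 2: (2,1)B 1/2 not · (2,3)A 2/3 satisfied · (2,5)B 2/5 not · (2,6)A 2/4 not
Row 3: (3,1)B 2/2 satisfied · (3,3)A 1/5 not · (3,4)B 3/5 not · (3,6)A 1/3 not
Row 4: (4,2)B 2/3 satisfied · (4,3)B 3/4 satisfied · (4,4)B 2/3 satisfied · (4,6)B 0/1 not
Unsatisfied: (1,2), (1,5), (1,6), (2,1), (2,5), (2,6), (3,3), (3,4), (3,6), (4,6) — 10 in total.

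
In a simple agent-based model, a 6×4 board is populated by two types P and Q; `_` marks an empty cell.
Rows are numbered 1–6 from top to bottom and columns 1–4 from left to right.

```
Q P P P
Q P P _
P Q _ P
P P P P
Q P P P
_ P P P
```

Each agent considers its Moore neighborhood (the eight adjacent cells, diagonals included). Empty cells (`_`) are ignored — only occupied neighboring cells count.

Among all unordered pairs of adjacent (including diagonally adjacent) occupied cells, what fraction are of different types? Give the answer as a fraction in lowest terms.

15/53

Scan each occupied cell's neighbors to the right and below (and the two forward diagonals) so each pair is counted once.
From row 1: 3 unlike of 11 pairs (running 3/11).
From row 2: 4 unlike of 8 pairs (running 7/19).
From row 3: 4 unlike of 8 pairs (running 11/27).
From row 4: 2 unlike of 13 pairs (running 13/40).
From row 5: 2 unlike of 11 pairs (running 15/51).
From row 6: 0 unlike of 2 pairs (running 15/53).
Total adjacent occupied pairs: 53; unlike-type pairs: 15.
15/53 is already in lowest terms.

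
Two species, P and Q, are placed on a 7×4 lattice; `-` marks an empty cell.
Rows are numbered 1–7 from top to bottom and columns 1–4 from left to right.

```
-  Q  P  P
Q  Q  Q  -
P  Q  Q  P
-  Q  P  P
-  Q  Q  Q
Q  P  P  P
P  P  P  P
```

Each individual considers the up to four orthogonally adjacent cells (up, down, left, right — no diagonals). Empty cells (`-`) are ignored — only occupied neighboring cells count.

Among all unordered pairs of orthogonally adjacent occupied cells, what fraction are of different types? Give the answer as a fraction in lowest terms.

Scan each occupied cell's neighbors to the right and below so each pair is counted once.
Row 1: Q(1,2)–P(1,3)≠ Q(1,2)–Q(2,2)= P(1,3)–P(1,4)= P(1,3)–Q(2,3)≠  → 2/4 unlike.
Row 2: Q(2,1)–Q(2,2)= Q(2,1)–P(3,1)≠ Q(2,2)–Q(2,3)= Q(2,2)–Q(3,2)= Q(2,3)–Q(3,3)=  → 1/5 unlike.
Row 3: P(3,1)–Q(3,2)≠ Q(3,2)–Q(3,3)= Q(3,2)–Q(4,2)= Q(3,3)–P(3,4)≠ Q(3,3)–P(4,3)≠ P(3,4)–P(4,4)=  → 3/6 unlike.
Row 4: Q(4,2)–P(4,3)≠ Q(4,2)–Q(5,2)= P(4,3)–P(4,4)= P(4,3)–Q(5,3)≠ P(4,4)–Q(5,4)≠  → 3/5 unlike.
Row 5: Q(5,2)–Q(5,3)= Q(5,2)–P(6,2)≠ Q(5,3)–Q(5,4)= Q(5,3)–P(6,3)≠ Q(5,4)–P(6,4)≠  → 3/5 unlike.
Row 6: Q(6,1)–P(6,2)≠ Q(6,1)–P(7,1)≠ P(6,2)–P(6,3)= P(6,2)–P(7,2)= P(6,3)–P(6,4)= P(6,3)–P(7,3)= P(6,4)–P(7,4)=  → 2/7 unlike.
Row 7: P(7,1)–P(7,2)= P(7,2)–P(7,3)= P(7,3)–P(7,4)=  → 0/3 unlike.
Total adjacent occupied pairs: 35; unlike-type pairs: 14.
14/35 reduces to 2/5.

2/5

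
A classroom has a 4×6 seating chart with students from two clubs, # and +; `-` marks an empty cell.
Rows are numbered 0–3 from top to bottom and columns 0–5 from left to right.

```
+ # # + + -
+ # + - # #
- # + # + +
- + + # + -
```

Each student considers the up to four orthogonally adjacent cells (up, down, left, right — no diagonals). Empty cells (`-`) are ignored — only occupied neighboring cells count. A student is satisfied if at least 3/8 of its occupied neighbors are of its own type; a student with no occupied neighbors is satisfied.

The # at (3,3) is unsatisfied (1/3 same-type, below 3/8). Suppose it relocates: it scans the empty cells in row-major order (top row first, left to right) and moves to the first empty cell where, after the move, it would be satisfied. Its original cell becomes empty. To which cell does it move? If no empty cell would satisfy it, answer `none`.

(0,5)

Vacating (3,3). Empty cells in order:
  (0,5): 1/2 same-type → satisfied — stop here.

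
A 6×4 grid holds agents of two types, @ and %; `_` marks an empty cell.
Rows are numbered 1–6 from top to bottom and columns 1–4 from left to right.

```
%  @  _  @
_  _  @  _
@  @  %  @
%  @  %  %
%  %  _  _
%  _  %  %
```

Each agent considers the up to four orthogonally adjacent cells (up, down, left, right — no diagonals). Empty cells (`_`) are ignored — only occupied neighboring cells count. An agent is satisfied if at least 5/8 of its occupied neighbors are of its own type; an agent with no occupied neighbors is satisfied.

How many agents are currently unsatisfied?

(1,1)% 0/1 unhappy
(1,2)@ 0/1 unhappy
(1,4)@ 0/0 ok
(2,3)@ 0/1 unhappy
(3,1)@ 1/2 unhappy
(3,2)@ 2/3 ok
(3,3)% 1/4 unhappy
(3,4)@ 0/2 unhappy
(4,1)% 1/3 unhappy
(4,2)@ 1/4 unhappy
(4,3)% 2/3 ok
(4,4)% 1/2 unhappy
(5,1)% 3/3 ok
(5,2)% 1/2 unhappy
(6,1)% 1/1 ok
(6,3)% 1/1 ok
(6,4)% 1/1 ok
Unsatisfied: (1,1), (1,2), (2,3), (3,1), (3,3), (3,4), (4,1), (4,2), (4,4), (5,2) — 10 in total.

10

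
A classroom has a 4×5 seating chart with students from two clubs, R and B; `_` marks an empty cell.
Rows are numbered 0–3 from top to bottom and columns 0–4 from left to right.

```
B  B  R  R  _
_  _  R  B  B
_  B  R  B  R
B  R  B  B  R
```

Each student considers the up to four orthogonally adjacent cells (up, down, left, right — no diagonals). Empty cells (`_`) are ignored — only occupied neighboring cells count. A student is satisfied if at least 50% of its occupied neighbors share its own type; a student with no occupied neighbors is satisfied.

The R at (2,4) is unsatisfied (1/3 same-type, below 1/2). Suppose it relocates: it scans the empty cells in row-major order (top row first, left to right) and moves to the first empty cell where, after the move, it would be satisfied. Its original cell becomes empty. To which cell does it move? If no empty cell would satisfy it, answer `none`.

(0,4)

Vacating (2,4). Empty cells in order:
  (0,4): 1/2 same-type → satisfied — stop here.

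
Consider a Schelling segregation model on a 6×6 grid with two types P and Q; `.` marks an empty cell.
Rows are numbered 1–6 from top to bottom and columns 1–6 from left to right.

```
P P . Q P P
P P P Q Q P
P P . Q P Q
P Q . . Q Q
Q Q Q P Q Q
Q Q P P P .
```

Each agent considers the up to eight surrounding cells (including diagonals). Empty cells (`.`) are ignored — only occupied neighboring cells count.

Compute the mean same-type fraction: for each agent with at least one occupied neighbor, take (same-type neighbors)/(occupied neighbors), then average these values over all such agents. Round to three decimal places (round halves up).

(1,1)P 3/3
(1,2)P 4/4
(1,4)Q 2/4
(1,5)P 2/5
(1,6)P 2/3
(2,1)P 5/5
(2,2)P 6/6
(2,3)P 3/6
(2,4)Q 3/6
(2,5)Q 4/8
(2,6)P 3/5
(3,1)P 4/5
(3,2)P 5/6
(3,4)Q 3/5
(3,5)P 1/7
(3,6)Q 3/5
(4,1)P 2/5
(4,2)Q 3/6
(4,5)Q 5/7
(4,6)Q 4/5
(5,1)Q 4/5
(5,2)Q 5/7
(5,3)Q 3/6
(5,4)P 3/6
(5,5)Q 3/6
(5,6)Q 3/4
(6,1)Q 3/3
(6,2)Q 4/5
(6,3)P 2/5
(6,4)P 3/5
(6,5)P 2/4
Sum over 31 agents: 3/3 + 4/4 + 2/4 + 2/5 + 2/3 + 5/5 + 6/6 + 3/6 + 3/6 + 4/8 + 3/5 + 4/5 + 5/6 + 3/5 + 1/7 + 3/5 + 2/5 + 3/6 + 5/7 + 4/5 + 4/5 + 5/7 + 3/6 + 3/6 + 3/6 + 3/4 + 3/3 + 4/5 + 2/5 + 3/5 + 2/4 = 2817/140; mean = 2817/140 ÷ 31 = 2817/4340 = 0.649078… → 0.649.

0.649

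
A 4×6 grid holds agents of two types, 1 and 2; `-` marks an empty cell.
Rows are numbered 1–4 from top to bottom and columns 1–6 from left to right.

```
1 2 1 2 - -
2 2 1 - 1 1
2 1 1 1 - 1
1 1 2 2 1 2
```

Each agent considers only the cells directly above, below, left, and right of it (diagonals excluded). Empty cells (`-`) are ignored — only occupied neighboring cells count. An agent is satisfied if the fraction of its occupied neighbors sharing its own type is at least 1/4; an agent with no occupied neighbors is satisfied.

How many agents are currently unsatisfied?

4

(1,1)1 0/2 ✗
(1,2)2 1/3 ✓
(1,3)1 1/3 ✓
(1,4)2 0/1 ✗
(2,1)2 2/3 ✓
(2,2)2 2/4 ✓
(2,3)1 2/3 ✓
(2,5)1 1/1 ✓
(2,6)1 2/2 ✓
(3,1)2 1/3 ✓
(3,2)1 2/4 ✓
(3,3)1 3/4 ✓
(3,4)1 1/2 ✓
(3,6)1 1/2 ✓
(4,1)1 1/2 ✓
(4,2)1 2/3 ✓
(4,3)2 1/3 ✓
(4,4)2 1/3 ✓
(4,5)1 0/2 ✗
(4,6)2 0/2 ✗
Unsatisfied: (1,1), (1,4), (4,5), (4,6) — 4 in total.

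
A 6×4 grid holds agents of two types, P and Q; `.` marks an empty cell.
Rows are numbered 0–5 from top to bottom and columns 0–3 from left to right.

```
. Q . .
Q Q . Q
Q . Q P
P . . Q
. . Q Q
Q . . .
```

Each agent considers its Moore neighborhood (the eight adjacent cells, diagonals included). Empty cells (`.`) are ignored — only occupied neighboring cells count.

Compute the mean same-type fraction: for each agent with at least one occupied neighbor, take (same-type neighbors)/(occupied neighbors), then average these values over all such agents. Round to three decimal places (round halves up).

(0,1)Q 2/2
(1,0)Q 3/3
(1,1)Q 4/4
(1,3)Q 1/2
(2,0)Q 2/3
(2,2)Q 3/4
(2,3)P 0/3
(3,0)P 0/1
(3,3)Q 3/4
(4,2)Q 2/2
(4,3)Q 2/2
(5,0)Q — no occupied neighbors
Sum over 11 agents: 2/2 + 3/3 + 4/4 + 1/2 + 2/3 + 3/4 + 0/3 + 0/1 + 3/4 + 2/2 + 2/2 = 23/3; mean = 23/3 ÷ 11 = 23/33 = 0.696969… → 0.697.

0.697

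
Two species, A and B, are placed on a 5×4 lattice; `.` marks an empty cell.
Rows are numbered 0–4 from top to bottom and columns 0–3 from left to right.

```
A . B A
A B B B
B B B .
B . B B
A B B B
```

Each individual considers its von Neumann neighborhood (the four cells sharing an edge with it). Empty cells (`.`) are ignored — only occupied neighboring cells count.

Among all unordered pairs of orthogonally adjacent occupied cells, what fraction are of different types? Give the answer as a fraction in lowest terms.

Scan each occupied cell's neighbors to the right and below so each pair is counted once.
Row 0: A(0,0)–A(1,0)= B(0,2)–A(0,3)≠ B(0,2)–B(1,2)= A(0,3)–B(1,3)≠  → 2/4 unlike.
Row 1: A(1,0)–B(1,1)≠ A(1,0)–B(2,0)≠ B(1,1)–B(1,2)= B(1,1)–B(2,1)= B(1,2)–B(1,3)= B(1,2)–B(2,2)=  → 2/6 unlike.
Row 2: B(2,0)–B(2,1)= B(2,0)–B(3,0)= B(2,1)–B(2,2)= B(2,2)–B(3,2)=  → 0/4 unlike.
Row 3: B(3,0)–A(4,0)≠ B(3,2)–B(3,3)= B(3,2)–B(4,2)= B(3,3)–B(4,3)=  → 1/4 unlike.
Row 4: A(4,0)–B(4,1)≠ B(4,1)–B(4,2)= B(4,2)–B(4,3)=  → 1/3 unlike.
Total adjacent occupied pairs: 21; unlike-type pairs: 6.
6/21 reduces to 2/7.

2/7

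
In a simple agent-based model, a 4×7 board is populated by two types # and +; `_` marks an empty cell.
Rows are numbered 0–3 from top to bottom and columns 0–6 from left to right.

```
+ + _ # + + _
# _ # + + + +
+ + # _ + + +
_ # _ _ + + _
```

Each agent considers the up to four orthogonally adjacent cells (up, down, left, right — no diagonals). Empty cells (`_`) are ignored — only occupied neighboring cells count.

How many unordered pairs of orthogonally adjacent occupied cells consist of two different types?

Scan each occupied cell's neighbors to the right and below so each pair is counted once.
From row 0: 3 unlike of 7 pairs (running 3/7).
From row 1: 2 unlike of 9 pairs (running 5/16).
From row 2: 2 unlike of 7 pairs (running 7/23).
From row 3: 0 unlike of 1 pairs (running 7/24).
Total adjacent occupied pairs: 24; unlike-type pairs: 7.

7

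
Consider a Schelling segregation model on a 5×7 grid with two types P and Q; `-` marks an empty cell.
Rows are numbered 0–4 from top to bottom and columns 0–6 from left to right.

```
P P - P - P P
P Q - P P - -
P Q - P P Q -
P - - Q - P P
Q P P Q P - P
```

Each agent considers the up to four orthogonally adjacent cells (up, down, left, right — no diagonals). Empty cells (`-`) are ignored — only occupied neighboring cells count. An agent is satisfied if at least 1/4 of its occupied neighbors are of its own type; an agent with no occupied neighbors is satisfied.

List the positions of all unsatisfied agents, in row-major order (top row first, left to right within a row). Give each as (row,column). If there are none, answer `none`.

(2,5), (4,0), (4,4)

Row 0: (0,0)P 2/2 satisfied · (0,1)P 1/2 satisfied · (0,3)P 1/1 satisfied · (0,5)P 1/1 satisfied · (0,6)P 1/1 satisfied
Row 1: (1,0)P 2/3 satisfied · (1,1)Q 1/3 satisfied · (1,3)P 3/3 satisfied · (1,4)P 2/2 satisfied
Row 2: (2,0)P 2/3 satisfied · (2,1)Q 1/2 satisfied · (2,3)P 2/3 satisfied · (2,4)P 2/3 satisfied · (2,5)Q 0/2 not
Row 3: (3,0)P 1/2 satisfied · (3,3)Q 1/2 satisfied · (3,5)P 1/2 satisfied · (3,6)P 2/2 satisfied
Row 4: (4,0)Q 0/2 not · (4,1)P 1/2 satisfied · (4,2)P 1/2 satisfied · (4,3)Q 1/3 satisfied · (4,4)P 0/1 not · (4,6)P 1/1 satisfied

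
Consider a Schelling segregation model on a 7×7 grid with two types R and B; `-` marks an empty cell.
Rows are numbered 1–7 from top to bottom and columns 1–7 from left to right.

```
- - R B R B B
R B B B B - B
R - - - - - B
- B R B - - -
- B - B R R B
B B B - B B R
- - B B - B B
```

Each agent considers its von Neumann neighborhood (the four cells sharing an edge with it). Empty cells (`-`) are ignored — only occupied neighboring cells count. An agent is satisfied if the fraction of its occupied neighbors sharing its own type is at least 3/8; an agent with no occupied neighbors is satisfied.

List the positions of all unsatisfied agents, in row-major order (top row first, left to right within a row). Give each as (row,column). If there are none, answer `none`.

Row 1: (1,3)R 0/2 not · (1,4)B 1/3 not · (1,5)R 0/3 not · (1,6)B 1/2 satisfied · (1,7)B 2/2 satisfied
Row 2: (2,1)R 1/2 satisfied · (2,2)B 1/2 satisfied · (2,3)B 2/3 satisfied · (2,4)B 3/3 satisfied · (2,5)B 1/2 satisfied · (2,7)B 2/2 satisfied
Row 3: (3,1)R 1/1 satisfied · (3,7)B 1/1 satisfied
Row 4: (4,2)B 1/2 satisfied · (4,3)R 0/2 not · (4,4)B 1/2 satisfied
Row 5: (5,2)B 2/2 satisfied · (5,4)B 1/2 satisfied · (5,5)R 1/3 not · (5,6)R 1/3 not · (5,7)B 0/2 not
Row 6: (6,1)B 1/1 satisfied · (6,2)B 3/3 satisfied · (6,3)B 2/2 satisfied · (6,5)B 1/2 satisfied · (6,6)B 2/4 satisfied · (6,7)R 0/3 not
Row 7: (7,3)B 2/2 satisfied · (7,4)B 1/1 satisfied · (7,6)B 2/2 satisfied · (7,7)B 1/2 satisfied

(1,3), (1,4), (1,5), (4,3), (5,5), (5,6), (5,7), (6,7)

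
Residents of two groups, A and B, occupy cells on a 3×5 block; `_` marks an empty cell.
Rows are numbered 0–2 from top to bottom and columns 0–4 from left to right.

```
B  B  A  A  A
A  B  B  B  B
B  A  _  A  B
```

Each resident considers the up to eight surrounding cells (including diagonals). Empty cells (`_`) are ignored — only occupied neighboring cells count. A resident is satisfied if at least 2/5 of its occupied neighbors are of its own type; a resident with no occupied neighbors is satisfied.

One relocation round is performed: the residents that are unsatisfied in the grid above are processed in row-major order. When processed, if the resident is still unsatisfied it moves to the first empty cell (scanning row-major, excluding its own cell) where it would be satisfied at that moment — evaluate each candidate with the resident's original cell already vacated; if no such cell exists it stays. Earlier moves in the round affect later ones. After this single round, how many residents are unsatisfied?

Initially unsatisfied (in order): (0,2), (0,4), (1,0), (2,0), (2,1), (2,3).
  (0,2) → (2,2).
  (0,4): no empty cell satisfies it; stays.
  (1,0): no empty cell satisfies it; stays.
  (2,0) → (0,2).
  (2,1): now satisfied by earlier moves; stays.
  (2,3) → (2,0).
Resulting grid:
B B B A A
A B B B B
A A A _ B
Unsatisfied now: (0,3), (0,4), (2,2).

3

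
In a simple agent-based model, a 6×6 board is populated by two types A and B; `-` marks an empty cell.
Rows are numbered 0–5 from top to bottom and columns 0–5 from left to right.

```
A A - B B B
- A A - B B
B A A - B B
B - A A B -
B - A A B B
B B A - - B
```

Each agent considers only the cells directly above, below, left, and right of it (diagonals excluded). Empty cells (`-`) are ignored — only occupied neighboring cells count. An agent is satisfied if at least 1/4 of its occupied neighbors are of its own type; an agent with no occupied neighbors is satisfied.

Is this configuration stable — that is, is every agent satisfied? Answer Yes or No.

(0,0)A 1/1 satisfied
(0,1)A 2/2 satisfied
(0,3)B 1/1 satisfied
(0,4)B 3/3 satisfied
(0,5)B 2/2 satisfied
(1,1)A 3/3 satisfied
(1,2)A 2/2 satisfied
(1,4)B 3/3 satisfied
(1,5)B 3/3 satisfied
(2,0)B 1/2 satisfied
(2,1)A 2/3 satisfied
(2,2)A 3/3 satisfied
(2,4)B 3/3 satisfied
(2,5)B 2/2 satisfied
(3,0)B 2/2 satisfied
(3,2)A 3/3 satisfied
(3,3)A 2/3 satisfied
(3,4)B 2/3 satisfied
(4,0)B 2/2 satisfied
(4,2)A 3/3 satisfied
(4,3)A 2/3 satisfied
(4,4)B 2/3 satisfied
(4,5)B 2/2 satisfied
(5,0)B 2/2 satisfied
(5,1)B 1/2 satisfied
(5,2)A 1/2 satisfied
(5,5)B 1/1 satisfied
All meet the threshold, so the configuration is stable.

Yes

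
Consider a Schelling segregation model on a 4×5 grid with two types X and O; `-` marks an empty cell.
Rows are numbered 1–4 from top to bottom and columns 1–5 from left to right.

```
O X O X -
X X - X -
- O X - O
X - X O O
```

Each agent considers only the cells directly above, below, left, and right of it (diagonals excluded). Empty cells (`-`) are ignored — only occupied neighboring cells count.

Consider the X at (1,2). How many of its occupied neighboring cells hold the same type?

1

Occupied neighbors of (1,2): (2,2)=X, (1,1)=O, (1,3)=O.
Same type (X): 1 of 3.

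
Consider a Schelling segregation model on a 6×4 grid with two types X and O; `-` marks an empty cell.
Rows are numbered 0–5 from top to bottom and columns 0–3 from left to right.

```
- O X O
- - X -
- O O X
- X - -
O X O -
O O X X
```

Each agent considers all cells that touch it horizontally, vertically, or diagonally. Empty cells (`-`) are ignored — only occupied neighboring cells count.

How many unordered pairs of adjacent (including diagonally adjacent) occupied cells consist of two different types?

Scan each occupied cell's neighbors to the right and below (and the two forward diagonals) so each pair is counted once.
Row 0: O(0,1)–X(0,2)≠ O(0,1)–X(1,2)≠ X(0,2)–O(0,3)≠ X(0,2)–X(1,2)= O(0,3)–X(1,2)≠  → 4/5 unlike.
Row 1: X(1,2)–O(2,2)≠ X(1,2)–X(2,3)= X(1,2)–O(2,1)≠  → 2/3 unlike.
Row 2: O(2,1)–O(2,2)= O(2,1)–X(3,1)≠ O(2,2)–X(2,3)≠ O(2,2)–X(3,1)≠  → 3/4 unlike.
Row 3: X(3,1)–X(4,1)= X(3,1)–O(4,2)≠ X(3,1)–O(4,0)≠  → 2/3 unlike.
Row 4: O(4,0)–X(4,1)≠ O(4,0)–O(5,0)= O(4,0)–O(5,1)= X(4,1)–O(4,2)≠ X(4,1)–O(5,1)≠ X(4,1)–X(5,2)= X(4,1)–O(5,0)≠ O(4,2)–X(5,2)≠ O(4,2)–X(5,3)≠ O(4,2)–O(5,1)=  → 6/10 unlike.
Row 5: O(5,0)–O(5,1)= O(5,1)–X(5,2)≠ X(5,2)–X(5,3)=  → 1/3 unlike.
Total adjacent occupied pairs: 28; unlike-type pairs: 18.

18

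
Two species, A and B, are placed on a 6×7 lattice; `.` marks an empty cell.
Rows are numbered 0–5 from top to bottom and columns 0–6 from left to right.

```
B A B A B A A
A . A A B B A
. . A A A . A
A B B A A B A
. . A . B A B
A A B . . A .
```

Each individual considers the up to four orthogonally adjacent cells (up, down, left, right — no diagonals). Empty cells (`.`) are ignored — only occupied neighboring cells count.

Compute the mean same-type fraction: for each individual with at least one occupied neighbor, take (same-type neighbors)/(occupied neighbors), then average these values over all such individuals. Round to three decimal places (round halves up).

(0,0)B 0/2
(0,1)A 0/2
(0,2)B 0/3
(0,3)A 1/3
(0,4)B 1/3
(0,5)A 1/3
(0,6)A 2/2
(1,0)A 0/1
(1,2)A 2/3
(1,3)A 3/4
(1,4)B 2/4
(1,5)B 1/3
(1,6)A 2/3
(2,2)A 2/3
(2,3)A 4/4
(2,4)A 2/3
(2,6)A 2/2
(3,0)A 0/1
(3,1)B 1/2
(3,2)B 1/4
(3,3)A 2/3
(3,4)A 2/4
(3,5)B 0/3
(3,6)A 1/3
(4,2)A 0/2
(4,4)B 0/2
(4,5)A 1/4
(4,6)B 0/2
(5,0)A 1/1
(5,1)A 1/2
(5,2)B 0/2
(5,5)A 1/1
Sum over 32 individuals: 0/2 + 0/2 + 0/3 + 1/3 + 1/3 + 1/3 + 2/2 + 0/1 + 2/3 + 3/4 + 2/4 + 1/3 + 2/3 + 2/3 + 4/4 + 2/3 + 2/2 + 0/1 + 1/2 + 1/4 + 2/3 + 2/4 + 0/3 + 1/3 + 0/2 + 0/2 + 1/4 + 0/2 + 1/1 + 1/2 + 0/2 + 1/1 = 53/4; mean = 53/4 ÷ 32 = 53/128 = 0.414062… → 0.414.

0.414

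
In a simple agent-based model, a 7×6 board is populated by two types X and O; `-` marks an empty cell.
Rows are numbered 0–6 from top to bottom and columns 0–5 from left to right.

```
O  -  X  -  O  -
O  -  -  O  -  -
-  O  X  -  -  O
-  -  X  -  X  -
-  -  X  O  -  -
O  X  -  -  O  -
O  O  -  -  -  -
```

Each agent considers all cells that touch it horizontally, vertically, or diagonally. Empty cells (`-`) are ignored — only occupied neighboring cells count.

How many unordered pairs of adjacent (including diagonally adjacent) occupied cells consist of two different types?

Scan each occupied cell's neighbors to the right and below (and the two forward diagonals) so each pair is counted once.
From row 0: 1 unlike of 3 pairs (running 1/3).
From row 1: 1 unlike of 2 pairs (running 2/5).
From row 2: 3 unlike of 4 pairs (running 5/9).
From row 3: 2 unlike of 3 pairs (running 7/12).
From row 4: 1 unlike of 3 pairs (running 8/15).
From row 5: 3 unlike of 5 pairs (running 11/20).
From row 6: 0 unlike of 1 pairs (running 11/21).
Total adjacent occupied pairs: 21; unlike-type pairs: 11.

11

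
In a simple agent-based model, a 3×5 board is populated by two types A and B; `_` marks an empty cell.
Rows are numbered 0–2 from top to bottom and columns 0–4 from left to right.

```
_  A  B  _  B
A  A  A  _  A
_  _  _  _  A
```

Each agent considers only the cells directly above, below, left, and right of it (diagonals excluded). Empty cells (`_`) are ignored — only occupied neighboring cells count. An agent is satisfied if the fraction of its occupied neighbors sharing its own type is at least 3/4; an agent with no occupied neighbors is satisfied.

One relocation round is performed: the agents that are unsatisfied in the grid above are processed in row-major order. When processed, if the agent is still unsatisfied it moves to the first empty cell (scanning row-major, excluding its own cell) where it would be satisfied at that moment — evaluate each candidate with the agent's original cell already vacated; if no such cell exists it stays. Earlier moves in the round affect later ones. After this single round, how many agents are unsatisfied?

0

Initially unsatisfied (in order): (0,1), (0,2), (0,4), (1,2), (1,4).
  (0,1) → (0,0).
  (0,2) → (0,3).
  (0,4): no empty cell satisfies it; stays.
  (1,2): now satisfied by earlier moves; stays.
  (1,4) → (0,1).
Resulting grid:
A A _ B B
A A A _ _
_ _ _ _ A
All satisfied now.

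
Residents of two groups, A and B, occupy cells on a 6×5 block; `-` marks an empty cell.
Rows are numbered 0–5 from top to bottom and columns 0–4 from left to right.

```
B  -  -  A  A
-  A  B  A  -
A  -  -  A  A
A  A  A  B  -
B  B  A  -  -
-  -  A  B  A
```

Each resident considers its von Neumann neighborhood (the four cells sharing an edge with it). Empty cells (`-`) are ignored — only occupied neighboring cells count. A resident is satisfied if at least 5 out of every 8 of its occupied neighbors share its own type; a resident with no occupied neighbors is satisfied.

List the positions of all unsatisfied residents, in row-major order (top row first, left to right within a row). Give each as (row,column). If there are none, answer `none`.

(1,1), (1,2), (3,3), (4,0), (4,1), (5,2), (5,3), (5,4)

(0,0)B 0/0 ok
(0,3)A 2/2 ok
(0,4)A 1/1 ok
(1,1)A 0/1 unhappy
(1,2)B 0/2 unhappy
(1,3)A 2/3 ok
(2,0)A 1/1 ok
(2,3)A 2/3 ok
(2,4)A 1/1 ok
(3,0)A 2/3 ok
(3,1)A 2/3 ok
(3,2)A 2/3 ok
(3,3)B 0/2 unhappy
(4,0)B 1/2 unhappy
(4,1)B 1/3 unhappy
(4,2)A 2/3 ok
(5,2)A 1/2 unhappy
(5,3)B 0/2 unhappy
(5,4)A 0/1 unhappy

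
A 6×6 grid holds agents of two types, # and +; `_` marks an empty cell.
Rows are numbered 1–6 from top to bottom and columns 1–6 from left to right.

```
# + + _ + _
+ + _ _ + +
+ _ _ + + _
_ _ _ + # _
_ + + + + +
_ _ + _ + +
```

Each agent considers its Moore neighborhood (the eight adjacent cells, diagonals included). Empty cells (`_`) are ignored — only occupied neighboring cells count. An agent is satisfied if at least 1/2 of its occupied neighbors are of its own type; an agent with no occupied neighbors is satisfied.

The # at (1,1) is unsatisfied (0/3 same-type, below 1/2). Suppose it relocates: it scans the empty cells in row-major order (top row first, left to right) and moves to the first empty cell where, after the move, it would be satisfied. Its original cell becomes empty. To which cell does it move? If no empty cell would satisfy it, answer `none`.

Vacating (1,1). Empty cells in order:
  (1,4): 0/3 same-type → still unsatisfied.
  (1,6): 0/3 same-type → still unsatisfied.
  (2,3): 0/4 same-type → still unsatisfied.
  (2,4): 0/5 same-type → still unsatisfied.
  (3,2): 0/3 same-type → still unsatisfied.
  (3,3): 0/3 same-type → still unsatisfied.
  (3,6): 1/4 same-type → still unsatisfied.
  (4,1): 0/2 same-type → still unsatisfied.
  (4,2): 0/3 same-type → still unsatisfied.
  (4,3): 0/5 same-type → still unsatisfied.
  (4,6): 1/4 same-type → still unsatisfied.
  (5,1): 0/1 same-type → still unsatisfied.
  (6,1): 0/1 same-type → still unsatisfied.
  (6,2): 0/3 same-type → still unsatisfied.
  (6,4): 0/5 same-type → still unsatisfied.

none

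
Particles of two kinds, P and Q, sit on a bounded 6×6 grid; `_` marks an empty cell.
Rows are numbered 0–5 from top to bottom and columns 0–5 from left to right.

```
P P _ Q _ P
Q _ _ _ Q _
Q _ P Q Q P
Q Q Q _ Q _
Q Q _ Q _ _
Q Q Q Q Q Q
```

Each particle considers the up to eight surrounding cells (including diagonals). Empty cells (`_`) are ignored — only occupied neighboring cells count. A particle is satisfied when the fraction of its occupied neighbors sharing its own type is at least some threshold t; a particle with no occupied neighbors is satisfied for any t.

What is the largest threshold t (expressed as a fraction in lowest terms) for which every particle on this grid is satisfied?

0/1

Row 0: (0,0)P 1/2 · (0,1)P 1/2 · (0,3)Q 1/1 · (0,5)P 0/1
Row 1: (1,0)Q 1/3 · (1,4)Q 3/5
Row 2: (2,0)Q 3/3 · (2,2)P 0/3 · (2,3)Q 4/5 · (2,4)Q 3/4 · (2,5)P 0/3
Row 3: (3,0)Q 4/4 · (3,1)Q 5/6 · (3,2)Q 4/5 · (3,4)Q 3/4
Row 4: (4,0)Q 5/5 · (4,1)Q 7/7 · (4,3)Q 5/5
Row 5: (5,0)Q 3/3 · (5,1)Q 4/4 · (5,2)Q 4/4 · (5,3)Q 3/3 · (5,4)Q 3/3 · (5,5)Q 1/1
The smallest same-type fraction is 0/1 at (0,5), which reduces to 0/1. Any threshold above that leaves this particle unsatisfied.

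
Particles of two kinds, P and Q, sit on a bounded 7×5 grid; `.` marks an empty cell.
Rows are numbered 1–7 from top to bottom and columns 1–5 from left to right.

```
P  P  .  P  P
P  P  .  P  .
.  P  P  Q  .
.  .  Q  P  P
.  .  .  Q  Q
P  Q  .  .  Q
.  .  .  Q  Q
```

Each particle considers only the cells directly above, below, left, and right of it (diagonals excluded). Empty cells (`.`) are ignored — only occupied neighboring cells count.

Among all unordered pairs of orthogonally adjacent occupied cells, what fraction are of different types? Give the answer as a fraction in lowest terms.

Scan each occupied cell's neighbors to the right and below so each pair is counted once.
From row 1: 0 unlike of 5 pairs (running 0/5).
From row 2: 1 unlike of 3 pairs (running 1/8).
From row 3: 3 unlike of 4 pairs (running 4/12).
From row 4: 3 unlike of 4 pairs (running 7/16).
From row 5: 0 unlike of 2 pairs (running 7/18).
From row 6: 1 unlike of 2 pairs (running 8/20).
From row 7: 0 unlike of 1 pairs (running 8/21).
Total adjacent occupied pairs: 21; unlike-type pairs: 8.
8/21 is already in lowest terms.

8/21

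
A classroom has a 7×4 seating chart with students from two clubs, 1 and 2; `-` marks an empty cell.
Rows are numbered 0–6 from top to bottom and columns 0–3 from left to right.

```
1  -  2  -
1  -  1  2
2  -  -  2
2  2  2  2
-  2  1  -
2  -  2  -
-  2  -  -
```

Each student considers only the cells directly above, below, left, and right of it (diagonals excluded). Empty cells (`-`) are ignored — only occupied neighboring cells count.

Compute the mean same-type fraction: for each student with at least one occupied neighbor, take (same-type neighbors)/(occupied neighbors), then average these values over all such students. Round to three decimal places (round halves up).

Row 0: (0,0)1 1/1 · (0,2)2 0/1
Row 1: (1,0)1 1/2 · (1,2)1 0/2 · (1,3)2 1/2
Row 2: (2,0)2 1/2 · (2,3)2 2/2
Row 3: (3,0)2 2/2 · (3,1)2 3/3 · (3,2)2 2/3 · (3,3)2 2/2
Row 4: (4,1)2 1/2 · (4,2)1 0/3
Row 5: (5,0)2 — no occupied neighbors · (5,2)2 0/1
Row 6: (6,1)2 — no occupied neighbors
Sum over 14 students: 1/1 + 0/1 + 1/2 + 0/2 + 1/2 + 1/2 + 2/2 + 2/2 + 3/3 + 2/3 + 2/2 + 1/2 + 0/3 + 0/1 = 23/3; mean = 23/3 ÷ 14 = 23/42 = 0.547619… → 0.548.

0.548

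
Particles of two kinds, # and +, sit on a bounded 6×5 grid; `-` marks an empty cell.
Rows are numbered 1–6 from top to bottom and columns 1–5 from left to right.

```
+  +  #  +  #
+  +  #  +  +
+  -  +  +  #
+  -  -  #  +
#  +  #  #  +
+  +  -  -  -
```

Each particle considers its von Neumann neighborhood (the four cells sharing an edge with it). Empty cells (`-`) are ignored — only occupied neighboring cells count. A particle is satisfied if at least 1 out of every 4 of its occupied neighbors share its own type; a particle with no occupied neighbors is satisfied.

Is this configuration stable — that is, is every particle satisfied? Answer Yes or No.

No

(1,1)+ 2/2 satisfied
(1,2)+ 2/3 satisfied
(1,3)# 1/3 satisfied
(1,4)+ 1/3 satisfied
(1,5)# 0/2 not
(2,1)+ 3/3 satisfied
(2,2)+ 2/3 satisfied
(2,3)# 1/4 satisfied
(2,4)+ 3/4 satisfied
(2,5)+ 1/3 satisfied
(3,1)+ 2/2 satisfied
(3,3)+ 1/2 satisfied
(3,4)+ 2/4 satisfied
(3,5)# 0/3 not
(4,1)+ 1/2 satisfied
(4,4)# 1/3 satisfied
(4,5)+ 1/3 satisfied
(5,1)# 0/3 not
(5,2)+ 1/3 satisfied
(5,3)# 1/2 satisfied
(5,4)# 2/3 satisfied
(5,5)+ 1/2 satisfied
(6,1)+ 1/2 satisfied
(6,2)+ 2/2 satisfied
For instance (1,5) has only 0/2 same-type neighbors, below 1/4.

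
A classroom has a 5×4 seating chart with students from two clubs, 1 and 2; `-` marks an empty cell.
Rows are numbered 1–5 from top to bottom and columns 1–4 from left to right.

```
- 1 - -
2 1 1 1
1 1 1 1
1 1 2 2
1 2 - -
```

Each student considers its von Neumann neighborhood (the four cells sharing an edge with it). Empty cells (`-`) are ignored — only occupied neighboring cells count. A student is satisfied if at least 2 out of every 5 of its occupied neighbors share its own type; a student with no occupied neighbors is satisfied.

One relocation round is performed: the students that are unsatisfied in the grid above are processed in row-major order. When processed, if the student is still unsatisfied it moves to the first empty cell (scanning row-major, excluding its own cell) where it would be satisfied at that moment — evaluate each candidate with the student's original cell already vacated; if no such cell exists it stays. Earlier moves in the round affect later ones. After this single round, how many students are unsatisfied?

0

Initially unsatisfied (in order): (2,1), (4,3), (5,2).
  (2,1) → (5,3).
  (4,3): now satisfied by earlier moves; stays.
  (5,2) → (5,4).
Resulting grid:
- 1 - -
- 1 1 1
1 1 1 1
1 1 2 2
1 - 2 2
All satisfied now.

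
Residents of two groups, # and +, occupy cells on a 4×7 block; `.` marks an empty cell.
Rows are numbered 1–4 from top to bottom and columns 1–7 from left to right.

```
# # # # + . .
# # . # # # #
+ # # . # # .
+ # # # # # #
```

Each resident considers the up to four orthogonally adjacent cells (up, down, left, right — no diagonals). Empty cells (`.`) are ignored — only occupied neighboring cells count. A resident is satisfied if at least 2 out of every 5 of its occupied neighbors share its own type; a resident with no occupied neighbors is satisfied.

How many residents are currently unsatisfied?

2

Row 1: (1,1)# 2/2 satisfied · (1,2)# 3/3 satisfied · (1,3)# 2/2 satisfied · (1,4)# 2/3 satisfied · (1,5)+ 0/2 not
Row 2: (2,1)# 2/3 satisfied · (2,2)# 3/3 satisfied · (2,4)# 2/2 satisfied · (2,5)# 3/4 satisfied · (2,6)# 3/3 satisfied · (2,7)# 1/1 satisfied
Row 3: (3,1)+ 1/3 not · (3,2)# 3/4 satisfied · (3,3)# 2/2 satisfied · (3,5)# 3/3 satisfied · (3,6)# 3/3 satisfied
Row 4: (4,1)+ 1/2 satisfied · (4,2)# 2/3 satisfied · (4,3)# 3/3 satisfied · (4,4)# 2/2 satisfied · (4,5)# 3/3 satisfied · (4,6)# 3/3 satisfied · (4,7)# 1/1 satisfied
Unsatisfied: (1,5), (3,1) — 2 in total.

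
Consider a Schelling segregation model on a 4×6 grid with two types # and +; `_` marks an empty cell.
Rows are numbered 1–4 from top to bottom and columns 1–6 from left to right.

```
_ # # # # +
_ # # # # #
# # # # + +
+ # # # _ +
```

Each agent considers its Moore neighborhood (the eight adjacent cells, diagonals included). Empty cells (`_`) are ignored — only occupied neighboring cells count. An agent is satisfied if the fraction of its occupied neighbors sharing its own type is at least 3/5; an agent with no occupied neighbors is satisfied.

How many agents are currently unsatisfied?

(1,2)# 3/3 satisfied
(1,3)# 5/5 satisfied
(1,4)# 5/5 satisfied
(1,5)# 4/5 satisfied
(1,6)+ 0/3 not
(2,2)# 6/6 satisfied
(2,3)# 8/8 satisfied
(2,4)# 7/8 satisfied
(2,5)# 5/8 satisfied
(2,6)# 2/5 not
(3,1)# 3/4 satisfied
(3,2)# 6/7 satisfied
(3,3)# 8/8 satisfied
(3,4)# 6/7 satisfied
(3,5)+ 2/7 not
(3,6)+ 2/4 not
(4,1)+ 0/3 not
(4,2)# 4/5 satisfied
(4,3)# 5/5 satisfied
(4,4)# 3/4 satisfied
(4,6)+ 2/2 satisfied
Unsatisfied: (1,6), (2,6), (3,5), (3,6), (4,1) — 5 in total.

5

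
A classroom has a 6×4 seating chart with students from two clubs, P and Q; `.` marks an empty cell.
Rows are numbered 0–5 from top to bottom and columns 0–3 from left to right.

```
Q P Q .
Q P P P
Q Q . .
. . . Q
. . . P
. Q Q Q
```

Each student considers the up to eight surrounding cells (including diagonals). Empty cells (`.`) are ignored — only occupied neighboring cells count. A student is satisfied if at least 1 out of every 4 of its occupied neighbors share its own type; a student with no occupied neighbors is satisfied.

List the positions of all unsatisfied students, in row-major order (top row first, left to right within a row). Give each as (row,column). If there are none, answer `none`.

(0,2), (3,3), (4,3)

(0,0)Q 1/3 ✓
(0,1)P 2/5 ✓
(0,2)Q 0/4 ✗
(1,0)Q 3/5 ✓
(1,1)P 2/7 ✓
(1,2)P 3/5 ✓
(1,3)P 1/2 ✓
(2,0)Q 2/3 ✓
(2,1)Q 2/4 ✓
(3,3)Q 0/1 ✗
(4,3)P 0/3 ✗
(5,1)Q 1/1 ✓
(5,2)Q 2/3 ✓
(5,3)Q 1/2 ✓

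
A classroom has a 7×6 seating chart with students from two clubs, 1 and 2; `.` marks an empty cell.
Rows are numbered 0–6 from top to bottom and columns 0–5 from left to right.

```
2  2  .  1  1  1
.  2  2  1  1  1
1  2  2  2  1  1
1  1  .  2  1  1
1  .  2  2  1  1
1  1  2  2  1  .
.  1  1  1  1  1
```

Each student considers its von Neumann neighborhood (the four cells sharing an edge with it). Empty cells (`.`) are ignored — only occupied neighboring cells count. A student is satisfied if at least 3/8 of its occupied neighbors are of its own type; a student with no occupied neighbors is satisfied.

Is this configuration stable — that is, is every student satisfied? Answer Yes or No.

Yes

(0,0)2 1/1 ok
(0,1)2 2/2 ok
(0,3)1 2/2 ok
(0,4)1 3/3 ok
(0,5)1 2/2 ok
(1,1)2 3/3 ok
(1,2)2 2/3 ok
(1,3)1 2/4 ok
(1,4)1 4/4 ok
(1,5)1 3/3 ok
(2,0)1 1/2 ok
(2,1)2 2/4 ok
(2,2)2 3/3 ok
(2,3)2 2/4 ok
(2,4)1 3/4 ok
(2,5)1 3/3 ok
(3,0)1 3/3 ok
(3,1)1 1/2 ok
(3,3)2 2/3 ok
(3,4)1 3/4 ok
(3,5)1 3/3 ok
(4,0)1 2/2 ok
(4,2)2 2/2 ok
(4,3)2 3/4 ok
(4,4)1 3/4 ok
(4,5)1 2/2 ok
(5,0)1 2/2 ok
(5,1)1 2/3 ok
(5,2)2 2/4 ok
(5,3)2 2/4 ok
(5,4)1 2/3 ok
(6,1)1 2/2 ok
(6,2)1 2/3 ok
(6,3)1 2/3 ok
(6,4)1 3/3 ok
(6,5)1 1/1 ok
All meet the threshold, so the configuration is stable.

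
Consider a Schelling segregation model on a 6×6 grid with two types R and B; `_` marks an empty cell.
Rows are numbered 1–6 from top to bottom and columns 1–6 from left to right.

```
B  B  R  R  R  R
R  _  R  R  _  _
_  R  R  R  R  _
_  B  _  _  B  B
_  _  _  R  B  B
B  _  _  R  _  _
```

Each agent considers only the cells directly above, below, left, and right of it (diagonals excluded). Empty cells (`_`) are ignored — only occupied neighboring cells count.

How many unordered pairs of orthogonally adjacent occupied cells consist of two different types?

5

Scan each occupied cell's neighbors to the right and below so each pair is counted once.
From row 1: 2 unlike of 8 pairs (running 2/8).
From row 2: 0 unlike of 3 pairs (running 2/11).
From row 3: 2 unlike of 5 pairs (running 4/16).
From row 4: 0 unlike of 3 pairs (running 4/19).
From row 5: 1 unlike of 3 pairs (running 5/22).
Total adjacent occupied pairs: 22; unlike-type pairs: 5.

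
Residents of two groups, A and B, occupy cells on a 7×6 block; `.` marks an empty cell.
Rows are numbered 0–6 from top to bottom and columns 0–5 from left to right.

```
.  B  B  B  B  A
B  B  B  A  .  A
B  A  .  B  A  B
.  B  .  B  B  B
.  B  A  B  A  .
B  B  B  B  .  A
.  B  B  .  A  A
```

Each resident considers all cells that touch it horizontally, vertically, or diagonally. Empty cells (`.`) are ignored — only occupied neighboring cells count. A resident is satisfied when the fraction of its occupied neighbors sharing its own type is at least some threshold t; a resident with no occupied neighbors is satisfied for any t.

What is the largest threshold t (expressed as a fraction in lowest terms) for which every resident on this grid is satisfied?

0/1

(0,1)B 4/4
(0,2)B 4/5
(0,3)B 3/4
(0,4)B 1/4
(0,5)A 1/2
(1,0)B 3/4
(1,1)B 5/6
(1,2)B 5/7
(1,3)A 1/6
(1,5)A 2/4
(2,0)B 3/4
(2,1)A 0/5
(2,3)B 3/5
(2,4)A 2/7
(2,5)B 2/4
(3,1)B 2/4
(3,3)B 3/6
(3,4)B 5/7
(3,5)B 2/4
(4,1)B 4/5
(4,2)A 0/7
(4,3)B 4/6
(4,4)A 1/6
(5,0)B 3/3
(5,1)B 5/6
(5,2)B 6/7
(5,3)B 3/6
(5,5)A 3/3
(6,1)B 4/4
(6,2)B 4/4
(6,4)A 2/3
(6,5)A 2/2
The smallest same-type fraction is 0/5 at (2,1), which reduces to 0/1. Any threshold above that leaves this resident unsatisfied.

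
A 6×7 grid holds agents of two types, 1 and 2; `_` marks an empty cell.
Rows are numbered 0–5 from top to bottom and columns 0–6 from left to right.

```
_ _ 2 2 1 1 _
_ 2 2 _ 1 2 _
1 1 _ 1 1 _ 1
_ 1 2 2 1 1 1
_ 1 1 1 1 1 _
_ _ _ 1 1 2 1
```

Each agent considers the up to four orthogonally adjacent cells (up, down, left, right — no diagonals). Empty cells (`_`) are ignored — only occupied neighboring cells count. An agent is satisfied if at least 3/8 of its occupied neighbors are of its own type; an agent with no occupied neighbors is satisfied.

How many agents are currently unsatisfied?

5

(0,2)2 2/2 ✓
(0,3)2 1/2 ✓
(0,4)1 2/3 ✓
(0,5)1 1/2 ✓
(1,1)2 1/2 ✓
(1,2)2 2/2 ✓
(1,4)1 2/3 ✓
(1,5)2 0/2 ✗
(2,0)1 1/1 ✓
(2,1)1 2/3 ✓
(2,3)1 1/2 ✓
(2,4)1 3/3 ✓
(2,6)1 1/1 ✓
(3,1)1 2/3 ✓
(3,2)2 1/3 ✗
(3,3)2 1/4 ✗
(3,4)1 3/4 ✓
(3,5)1 3/3 ✓
(3,6)1 2/2 ✓
(4,1)1 2/2 ✓
(4,2)1 2/3 ✓
(4,3)1 3/4 ✓
(4,4)1 4/4 ✓
(4,5)1 2/3 ✓
(5,3)1 2/2 ✓
(5,4)1 2/3 ✓
(5,5)2 0/3 ✗
(5,6)1 0/1 ✗
Unsatisfied: (1,5), (3,2), (3,3), (5,5), (5,6) — 5 in total.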